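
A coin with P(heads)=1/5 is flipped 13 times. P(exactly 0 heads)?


Binomial: P(X=0) = C(13,0)×p^0×(1-p)^13
= 1 × 1 × 67108864/1220703125 = 67108864/1220703125

P(X=0) = 67108864/1220703125 ≈ 5.50%


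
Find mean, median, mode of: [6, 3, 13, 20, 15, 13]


Sorted: [3, 6, 13, 13, 15, 20]
Mean = 70/6 = 35/3
Median = 13
Freq: {6: 1, 3: 1, 13: 2, 20: 1, 15: 1}
Mode: [13]

Mean=35/3, Median=13, Mode=13


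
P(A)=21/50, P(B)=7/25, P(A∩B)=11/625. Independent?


P(A)×P(B) = 147/1250
P(A∩B) = 11/625
Not equal → NOT independent

No, not independent


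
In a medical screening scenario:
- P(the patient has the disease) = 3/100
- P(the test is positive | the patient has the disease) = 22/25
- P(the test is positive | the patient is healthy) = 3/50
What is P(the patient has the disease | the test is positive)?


Using Bayes' theorem:
P(A|B) = P(B|A)·P(A) / P(B)

P(the test is positive) = 22/25 × 3/100 + 3/50 × 97/100
= 33/1250 + 291/5000 = 423/5000

P(the patient has the disease|the test is positive) = (33/1250) / (423/5000) = 44/141

P(the patient has the disease|the test is positive) = 44/141 ≈ 31.21%


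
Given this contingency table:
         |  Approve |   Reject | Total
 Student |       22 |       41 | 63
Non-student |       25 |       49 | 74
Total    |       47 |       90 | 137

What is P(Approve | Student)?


P(Approve | Student) = 22/(22+41) = 22/63

P(Approve|Student) = 22/63 ≈ 34.92%


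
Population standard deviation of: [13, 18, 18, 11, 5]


Mean = 65/5 = 13
  (13-13)²=0
  (18-13)²=25
  (18-13)²=25
  (11-13)²=4
  (5-13)²=64
Σ(x-μ)² = 118
σ² = 118/5

σ = √(118/5) ≈ 4.8580


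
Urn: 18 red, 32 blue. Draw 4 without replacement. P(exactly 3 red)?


Hypergeometric: C(18,3)×C(32,1)/C(50,4)
= 816×32/230300 = 6528/57575

P(X=3) = 6528/57575 ≈ 11.34%


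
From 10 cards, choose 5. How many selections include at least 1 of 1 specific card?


Complement: C(10,5) - C(9,5) = 252 - 126 = 126

126


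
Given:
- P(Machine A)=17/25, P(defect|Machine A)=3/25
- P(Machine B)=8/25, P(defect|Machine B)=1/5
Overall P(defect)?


P(B) = Σ P(B|Aᵢ)×P(Aᵢ)
  3/25×17/25 = 51/625
  1/5×8/25 = 8/125
Sum = 91/625

P(defect) = 91/625 ≈ 14.56%


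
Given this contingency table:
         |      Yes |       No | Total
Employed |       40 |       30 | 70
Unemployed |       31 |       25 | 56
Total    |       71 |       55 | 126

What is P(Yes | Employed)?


P(Yes | Employed) = 40/(40+30) = 40/70 = 4/7

P(Yes|Employed) = 4/7 ≈ 57.14%


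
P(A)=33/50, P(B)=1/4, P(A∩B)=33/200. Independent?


P(A)×P(B) = 33/200
P(A∩B) = 33/200
Equal ✓ → Independent

Yes, independent


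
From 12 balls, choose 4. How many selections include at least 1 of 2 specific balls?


Complement: C(12,4) - C(10,4) = 495 - 210 = 285

285


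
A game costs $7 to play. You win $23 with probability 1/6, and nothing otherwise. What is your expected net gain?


E[gain] = (23-7)×1/6 + (-7)×5/6
= 8/3 - 35/6 = -19/6

Expected net gain = $-19/6 ≈ $-3.17


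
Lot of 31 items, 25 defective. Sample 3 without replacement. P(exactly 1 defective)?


Hypergeometric: C(25,1)×C(6,2)/C(31,3)
= 25×15/4495 = 75/899

P(X=1) = 75/899 ≈ 8.34%


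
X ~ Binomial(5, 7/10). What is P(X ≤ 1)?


P(X ≤ 1) = Σ P(X=i) for i=0..1
P(X=0) = 243/100000
P(X=1) = 567/20000
Sum = 1539/50000

P(X ≤ 1) = 1539/50000 ≈ 3.08%


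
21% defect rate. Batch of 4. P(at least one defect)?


P(all good) = (79/100)^4 = 38950081/100000000
P(≥1 defect) = 61049919/100000000

P = 61049919/100000000 ≈ 61.05%


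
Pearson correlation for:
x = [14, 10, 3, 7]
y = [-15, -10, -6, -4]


n=4, Σx=34, Σy=-35, Σxy=-356, Σx²=354, Σy²=377
r = (4×(-356) - 34×(-35))/√((4×354 - 34²)(4×377 - (-35)²))
= -234/√(260×283) = -234/√73580 ≈ -234/271.2563 ≈ -0.8627

r ≈ -0.8627


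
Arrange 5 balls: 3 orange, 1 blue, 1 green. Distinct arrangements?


5!/(3!×1!×1!) = 20

20


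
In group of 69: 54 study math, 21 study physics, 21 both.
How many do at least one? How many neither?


|A∪B| = 54+21-21 = 54
Neither = 69-54 = 15

At least one: 54; Neither: 15


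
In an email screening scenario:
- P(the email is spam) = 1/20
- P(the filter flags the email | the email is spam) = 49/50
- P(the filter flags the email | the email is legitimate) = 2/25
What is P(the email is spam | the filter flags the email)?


Using Bayes' theorem:
P(A|B) = P(B|A)·P(A) / P(B)

P(the filter flags the email) = 49/50 × 1/20 + 2/25 × 19/20
= 49/1000 + 19/250 = 1/8

P(the email is spam|the filter flags the email) = (49/1000) / (1/8) = 49/125

P(the email is spam|the filter flags the email) = 49/125 ≈ 39.20%


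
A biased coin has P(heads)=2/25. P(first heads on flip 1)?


Geometric: P(X=1) = (1-p)^(k-1)×p = (23/25)^0×2/25 = 2/25

P(X=1) = 2/25 ≈ 8.00%


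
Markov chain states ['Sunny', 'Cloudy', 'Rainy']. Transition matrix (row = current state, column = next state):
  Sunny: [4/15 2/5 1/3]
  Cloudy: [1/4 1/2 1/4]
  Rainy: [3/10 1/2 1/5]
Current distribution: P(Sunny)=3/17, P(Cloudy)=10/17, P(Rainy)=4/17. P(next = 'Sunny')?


P(next=Sunny) = Σᵢ P(now=i)×P(i→Sunny)
= 3/17×4/15 + 10/17×1/4 + 4/17×3/10
= 4/85 + 5/34 + 6/85 = 9/34

P = 9/34 ≈ 0.2647


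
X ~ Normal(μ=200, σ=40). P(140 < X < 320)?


z₁=(140-200)/40=-1.5, z₂=(320-200)/40=3.0
P = Φ(3.0) - Φ(-1.5) = 0.998650 - 0.066807 = 0.931843 ≈ 0.9318

P(140 < X < 320) ≈ 0.9318


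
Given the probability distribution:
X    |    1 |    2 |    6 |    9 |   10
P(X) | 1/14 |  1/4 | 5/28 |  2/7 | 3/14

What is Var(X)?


E[X] = 89/14
E[X²] = 729/14
Var(X) = E[X²] - (E[X])² = 729/14 - 7921/196 = 2285/196

Var(X) = 2285/196 ≈ 11.6582


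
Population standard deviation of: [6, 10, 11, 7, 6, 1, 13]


Mean = 54/7
  (6-54/7)²=144/49
  (10-54/7)²=256/49
  (11-54/7)²=529/49
  (7-54/7)²=25/49
  (6-54/7)²=144/49
  (1-54/7)²=2209/49
  (13-54/7)²=1369/49
Σ(x-μ)² = 668/7
σ² = (668/7)/7 = 668/49

σ = √(668/49) ≈ 3.6922


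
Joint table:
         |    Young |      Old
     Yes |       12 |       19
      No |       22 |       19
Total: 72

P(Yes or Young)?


P(Yes∨Young) = P(Yes) + P(Young) - P(Yes∧Young)
= (31 + 34 - 12)/72 = 53/72

P = 53/72 ≈ 73.61%


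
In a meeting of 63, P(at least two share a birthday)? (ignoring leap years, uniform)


P(all different) = Π(365-i)/365 for i=0..62
= 0.003396
P(match) = 1 - 0.003396 = 0.996604

P ≈ 0.9966 ≈ 99.66%


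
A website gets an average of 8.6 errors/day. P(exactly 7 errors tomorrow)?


Poisson(λ=8.6): P(X=7) = e^(-λ)×λ^k/k!
= e^(-8.6) × 8.6^7 / 7!
≈ 0.0001841057937 × 3479278.22217 / 5040 ≈ 0.127094

P(X=7) ≈ 0.127094 ≈ 12.71%


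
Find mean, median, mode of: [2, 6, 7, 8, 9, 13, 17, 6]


Sorted: [2, 6, 6, 7, 8, 9, 13, 17]
Mean = 68/8 = 17/2
Median = 15/2
Freq: {2: 1, 6: 2, 7: 1, 8: 1, 9: 1, 13: 1, 17: 1}
Mode: [6]

Mean=17/2, Median=15/2, Mode=6


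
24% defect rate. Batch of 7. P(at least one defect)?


P(all good) = (19/25)^7 = 893871739/6103515625
P(≥1 defect) = 5209643886/6103515625

P = 5209643886/6103515625 ≈ 85.35%


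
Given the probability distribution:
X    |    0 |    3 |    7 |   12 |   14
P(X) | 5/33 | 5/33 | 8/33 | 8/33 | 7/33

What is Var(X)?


E[X] = 265/33
E[X²] = 987/11
Var(X) = E[X²] - (E[X])² = 987/11 - 70225/1089 = 27488/1089

Var(X) = 27488/1089 ≈ 25.2415


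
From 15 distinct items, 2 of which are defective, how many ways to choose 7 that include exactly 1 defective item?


Choose 1 of the 2 defective items and 6 of the other 13 items:
C(2,1)×C(13,6) = 2×1716 = 3432

3432


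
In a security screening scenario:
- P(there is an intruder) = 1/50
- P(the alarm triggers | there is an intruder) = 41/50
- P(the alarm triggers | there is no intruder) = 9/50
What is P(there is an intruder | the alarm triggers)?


Using Bayes' theorem:
P(A|B) = P(B|A)·P(A) / P(B)

P(the alarm triggers) = 41/50 × 1/50 + 9/50 × 49/50
= 41/2500 + 441/2500 = 241/1250

P(there is an intruder|the alarm triggers) = (41/2500) / (241/1250) = 41/482

P(there is an intruder|the alarm triggers) = 41/482 ≈ 8.51%


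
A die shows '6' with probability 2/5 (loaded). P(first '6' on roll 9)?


Geometric: P(X=9) = (1-p)^(k-1)×p = (3/5)^8×2/5 = 13122/1953125

P(X=9) = 13122/1953125 ≈ 0.67%


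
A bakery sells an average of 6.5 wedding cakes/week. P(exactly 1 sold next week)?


Poisson(λ=6.5): P(X=1) = e^(-λ)×λ^k/k!
= e^(-6.5) × 6.5^1 / 1!
≈ 0.001503439193 × 6.5 / 1 ≈ 0.009772

P(X=1) ≈ 0.009772 ≈ 0.98%


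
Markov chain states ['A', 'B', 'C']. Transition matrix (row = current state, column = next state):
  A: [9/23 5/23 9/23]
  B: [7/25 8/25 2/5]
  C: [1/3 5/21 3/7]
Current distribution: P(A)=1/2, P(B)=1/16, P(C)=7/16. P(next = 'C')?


P(next=C) = Σᵢ P(now=i)×P(i→C)
= 1/2×9/23 + 1/16×2/5 + 7/16×3/7
= 9/46 + 1/40 + 3/16 = 751/1840

P = 751/1840 ≈ 0.4082


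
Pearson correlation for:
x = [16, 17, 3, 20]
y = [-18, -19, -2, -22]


n=4, Σx=56, Σy=-61, Σxy=-1057, Σx²=954, Σy²=1173
r = (4×(-1057) - 56×(-61))/√((4×954 - 56²)(4×1173 - (-61)²))
= -812/√(680×971) = -812/√660280 ≈ -812/812.5762 ≈ -0.9993

r ≈ -0.9993


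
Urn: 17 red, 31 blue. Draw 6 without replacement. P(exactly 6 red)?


Hypergeometric: C(17,6)×C(31,0)/C(48,6)
= 12376×1/12271512 = 1547/1533939

P(X=6) = 1547/1533939 ≈ 0.10%


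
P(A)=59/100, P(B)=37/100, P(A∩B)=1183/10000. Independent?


P(A)×P(B) = 2183/10000
P(A∩B) = 1183/10000
Not equal → NOT independent

No, not independent


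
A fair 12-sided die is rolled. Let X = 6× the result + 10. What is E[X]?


E[die] = (1+12)/2 = 13/2
E[X] = 6×13/2 + 10 = 49

E[X] = 49


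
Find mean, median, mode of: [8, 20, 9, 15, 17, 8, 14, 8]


Sorted: [8, 8, 8, 9, 14, 15, 17, 20]
Mean = 99/8
Median = 23/2
Freq: {8: 3, 20: 1, 9: 1, 15: 1, 17: 1, 14: 1}
Mode: [8]

Mean=99/8, Median=23/2, Mode=8


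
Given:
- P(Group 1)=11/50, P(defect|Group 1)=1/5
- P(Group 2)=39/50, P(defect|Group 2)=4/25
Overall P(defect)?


P(B) = Σ P(B|Aᵢ)×P(Aᵢ)
  1/5×11/50 = 11/250
  4/25×39/50 = 78/625
Sum = 211/1250

P(defect) = 211/1250 ≈ 16.88%


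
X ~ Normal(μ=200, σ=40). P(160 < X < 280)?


z₁=(160-200)/40=-1.0, z₂=(280-200)/40=2.0
P = Φ(2.0) - Φ(-1.0) = 0.977250 - 0.158655 = 0.818595 ≈ 0.8186

P(160 < X < 280) ≈ 0.8186


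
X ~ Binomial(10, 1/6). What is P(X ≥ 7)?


P(X ≥ 7) = Σ P(X=i) for i=7..10
P(X=7) = 625/2519424
P(X=8) = 125/6718464
P(X=9) = 25/30233088
P(X=10) = 1/60466176
Sum = 337/1259712

P(X ≥ 7) = 337/1259712 ≈ 0.03%


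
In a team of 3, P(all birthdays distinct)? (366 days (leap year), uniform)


P(all different) = Π(366-i)/366 for i=0..2
= (366/366)×(365/366)×...×(364/366)
= 0.991818

P ≈ 0.9918 ≈ 99.18%


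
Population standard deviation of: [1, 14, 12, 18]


Mean = 45/4
  (1-45/4)²=1681/16
  (14-45/4)²=121/16
  (12-45/4)²=9/16
  (18-45/4)²=729/16
Σ(x-μ)² = 635/4
σ² = (635/4)/4 = 635/16

σ = √(635/16) ≈ 6.2998


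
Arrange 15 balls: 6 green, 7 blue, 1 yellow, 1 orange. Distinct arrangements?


15!/(6!×7!×1!×1!) = 360360

360360


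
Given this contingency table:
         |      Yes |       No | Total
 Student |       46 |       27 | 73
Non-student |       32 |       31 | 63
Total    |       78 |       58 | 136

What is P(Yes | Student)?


P(Yes | Student) = 46/(46+27) = 46/73

P(Yes|Student) = 46/73 ≈ 63.01%


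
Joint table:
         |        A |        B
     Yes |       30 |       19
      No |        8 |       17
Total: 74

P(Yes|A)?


P(Yes|A) = 30/(30+8) = 30/38 = 15/19

P = 15/19 ≈ 78.95%


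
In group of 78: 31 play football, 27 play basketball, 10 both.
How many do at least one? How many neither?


|A∪B| = 31+27-10 = 48
Neither = 78-48 = 30

At least one: 48; Neither: 30


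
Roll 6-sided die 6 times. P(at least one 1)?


P(no 1)^6 = (5/6)^6 = 15625/46656
P(≥1) = 1 - 15625/46656 = 31031/46656

P = 31031/46656 ≈ 66.51%


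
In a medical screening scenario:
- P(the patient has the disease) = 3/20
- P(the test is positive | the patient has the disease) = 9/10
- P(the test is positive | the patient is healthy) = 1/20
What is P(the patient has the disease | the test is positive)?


Using Bayes' theorem:
P(A|B) = P(B|A)·P(A) / P(B)

P(the test is positive) = 9/10 × 3/20 + 1/20 × 17/20
= 27/200 + 17/400 = 71/400

P(the patient has the disease|the test is positive) = (27/200) / (71/400) = 54/71

P(the patient has the disease|the test is positive) = 54/71 ≈ 76.06%


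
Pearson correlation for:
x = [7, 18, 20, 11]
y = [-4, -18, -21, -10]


n=4, Σx=56, Σy=-53, Σxy=-882, Σx²=894, Σy²=881
r = (4×(-882) - 56×(-53))/√((4×894 - 56²)(4×881 - (-53)²))
= -560/√(440×715) = -560/√314600 ≈ -560/560.8921 ≈ -0.9984

r ≈ -0.9984


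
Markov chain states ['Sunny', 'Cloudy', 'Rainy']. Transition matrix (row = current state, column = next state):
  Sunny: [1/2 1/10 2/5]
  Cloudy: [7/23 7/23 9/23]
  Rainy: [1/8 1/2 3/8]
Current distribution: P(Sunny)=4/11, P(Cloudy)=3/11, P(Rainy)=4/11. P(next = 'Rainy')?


P(next=Rainy) = Σᵢ P(now=i)×P(i→Rainy)
= 4/11×2/5 + 3/11×9/23 + 4/11×3/8
= 8/55 + 27/253 + 3/22 = 983/2530

P = 983/2530 ≈ 0.3885


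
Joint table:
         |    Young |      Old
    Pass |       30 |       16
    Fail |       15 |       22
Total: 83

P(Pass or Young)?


P(Pass∨Young) = P(Pass) + P(Young) - P(Pass∧Young)
= (46 + 45 - 30)/83 = 61/83

P = 61/83 ≈ 73.49%


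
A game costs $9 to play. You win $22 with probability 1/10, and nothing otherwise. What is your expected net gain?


E[gain] = (22-9)×1/10 + (-9)×9/10
= 13/10 - 81/10 = -34/5

Expected net gain = $-34/5 ≈ $-6.80


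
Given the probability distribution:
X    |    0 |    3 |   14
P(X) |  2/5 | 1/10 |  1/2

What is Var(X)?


E[X] = 73/10
E[X²] = 989/10
Var(X) = E[X²] - (E[X])² = 989/10 - 5329/100 = 4561/100

Var(X) = 4561/100 ≈ 45.6100


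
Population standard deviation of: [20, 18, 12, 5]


Mean = 55/4
  (20-55/4)²=625/16
  (18-55/4)²=289/16
  (12-55/4)²=49/16
  (5-55/4)²=1225/16
Σ(x-μ)² = 547/4
σ² = (547/4)/4 = 547/16

σ = √(547/16) ≈ 5.8470


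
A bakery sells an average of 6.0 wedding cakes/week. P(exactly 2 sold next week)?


Poisson(λ=6.0): P(X=2) = e^(-λ)×λ^k/k!
= e^(-6.0) × 6.0^2 / 2!
≈ 0.002478752177 × 36 / 2 ≈ 0.044618

P(X=2) ≈ 0.044618 ≈ 4.46%


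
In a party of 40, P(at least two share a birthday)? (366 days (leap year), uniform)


P(all different) = Π(366-i)/366 for i=0..39
= 0.109455
P(match) = 1 - 0.109455 = 0.890545

P ≈ 0.8905 ≈ 89.05%


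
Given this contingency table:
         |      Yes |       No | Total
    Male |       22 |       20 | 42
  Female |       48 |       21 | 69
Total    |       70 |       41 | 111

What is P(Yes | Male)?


P(Yes | Male) = 22/(22+20) = 22/42 = 11/21

P(Yes|Male) = 11/21 ≈ 52.38%


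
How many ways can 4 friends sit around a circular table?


Circular arrangements of 4 distinct objects: fix one position to break rotational symmetry.
(n-1)! = 3! = 6

6


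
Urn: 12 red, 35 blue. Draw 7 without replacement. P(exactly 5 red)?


Hypergeometric: C(12,5)×C(35,2)/C(47,7)
= 792×595/62891499 = 14280/1905803

P(X=5) = 14280/1905803 ≈ 0.75%


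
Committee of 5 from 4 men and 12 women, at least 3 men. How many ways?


Count by #men:
  3M,2W: C(4,3)×C(12,2)=264
  4M,1W: C(4,4)×C(12,1)=12
Total = 276

276


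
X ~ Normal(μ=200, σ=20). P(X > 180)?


z = (180-200)/20 = -1.0
P(X > 180) = 1 - P(Z ≤ -1.0) = 1 - 0.1587 = 0.8413

P(X > 180) ≈ 0.8413


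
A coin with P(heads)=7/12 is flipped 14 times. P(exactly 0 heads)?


Binomial: P(X=0) = C(14,0)×p^0×(1-p)^14
= 1 × 1 × 6103515625/1283918464548864 = 6103515625/1283918464548864

P(X=0) = 6103515625/1283918464548864 ≈ 0.00%


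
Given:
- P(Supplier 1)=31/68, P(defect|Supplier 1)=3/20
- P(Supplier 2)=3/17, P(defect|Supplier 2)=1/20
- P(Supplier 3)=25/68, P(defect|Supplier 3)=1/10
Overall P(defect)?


P(B) = Σ P(B|Aᵢ)×P(Aᵢ)
  3/20×31/68 = 93/1360
  1/20×3/17 = 3/340
  1/10×25/68 = 5/136
Sum = 31/272

P(defect) = 31/272 ≈ 11.40%


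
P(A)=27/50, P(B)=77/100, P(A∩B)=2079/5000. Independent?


P(A)×P(B) = 2079/5000
P(A∩B) = 2079/5000
Equal ✓ → Independent

Yes, independent


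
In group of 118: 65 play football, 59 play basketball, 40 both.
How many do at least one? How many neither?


|A∪B| = 65+59-40 = 84
Neither = 118-84 = 34

At least one: 84; Neither: 34


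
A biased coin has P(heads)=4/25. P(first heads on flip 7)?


Geometric: P(X=7) = (1-p)^(k-1)×p = (21/25)^6×4/25 = 343064484/6103515625

P(X=7) = 343064484/6103515625 ≈ 5.62%


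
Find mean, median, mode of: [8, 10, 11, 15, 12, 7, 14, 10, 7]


Sorted: [7, 7, 8, 10, 10, 11, 12, 14, 15]
Mean = 94/9
Median = 10
Freq: {8: 1, 10: 2, 11: 1, 15: 1, 12: 1, 7: 2, 14: 1}
Mode: [7, 10]

Mean=94/9, Median=10, Mode=[7, 10]


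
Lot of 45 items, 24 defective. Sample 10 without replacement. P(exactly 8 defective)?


Hypergeometric: C(24,8)×C(21,2)/C(45,10)
= 735471×210/3190187286 = 41055/848003

P(X=8) = 41055/848003 ≈ 4.84%


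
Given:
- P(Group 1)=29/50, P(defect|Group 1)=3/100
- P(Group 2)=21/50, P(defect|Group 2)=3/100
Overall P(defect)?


P(B) = Σ P(B|Aᵢ)×P(Aᵢ)
  3/100×29/50 = 87/5000
  3/100×21/50 = 63/5000
Sum = 3/100

P(defect) = 3/100 ≈ 3.00%


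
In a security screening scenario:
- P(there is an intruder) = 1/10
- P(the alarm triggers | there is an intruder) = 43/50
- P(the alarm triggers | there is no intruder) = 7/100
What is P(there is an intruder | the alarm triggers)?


Using Bayes' theorem:
P(A|B) = P(B|A)·P(A) / P(B)

P(the alarm triggers) = 43/50 × 1/10 + 7/100 × 9/10
= 43/500 + 63/1000 = 149/1000

P(there is an intruder|the alarm triggers) = (43/500) / (149/1000) = 86/149

P(there is an intruder|the alarm triggers) = 86/149 ≈ 57.72%


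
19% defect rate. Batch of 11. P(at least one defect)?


P(all good) = (81/100)^11 = 984770902183611232881/10000000000000000000000
P(≥1 defect) = 9015229097816388767119/10000000000000000000000

P = 9015229097816388767119/10000000000000000000000 ≈ 90.15%


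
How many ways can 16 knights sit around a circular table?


Circular arrangements of 16 distinct objects: fix one position to break rotational symmetry.
(n-1)! = 15! = 1307674368000

1307674368000


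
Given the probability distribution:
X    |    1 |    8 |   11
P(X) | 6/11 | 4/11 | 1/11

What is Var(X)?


E[X] = 49/11
E[X²] = 383/11
Var(X) = E[X²] - (E[X])² = 383/11 - 2401/121 = 1812/121

Var(X) = 1812/121 ≈ 14.9752


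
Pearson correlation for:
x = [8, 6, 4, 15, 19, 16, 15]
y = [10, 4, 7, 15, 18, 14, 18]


n=7, Σx=83, Σy=86, Σxy=1193, Σx²=1183, Σy²=1234
r = (7×1193 - 83×86)/√((7×1183 - 83²)(7×1234 - 86²))
= 1213/√(1392×1242) = 1213/√1728864 ≈ 1213/1314.8627 ≈ 0.9225

r ≈ 0.9225


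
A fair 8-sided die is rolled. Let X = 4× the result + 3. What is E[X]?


E[die] = (1+8)/2 = 9/2
E[X] = 4×9/2 + 3 = 21

E[X] = 21


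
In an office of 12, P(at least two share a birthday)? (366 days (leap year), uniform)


P(all different) = Π(366-i)/366 for i=0..11
= 0.833396
P(match) = 1 - 0.833396 = 0.166604

P ≈ 0.1666 ≈ 16.66%


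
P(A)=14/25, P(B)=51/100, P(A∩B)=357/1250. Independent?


P(A)×P(B) = 357/1250
P(A∩B) = 357/1250
Equal ✓ → Independent

Yes, independent


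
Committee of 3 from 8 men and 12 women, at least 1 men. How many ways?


Count by #men:
  1M,2W: C(8,1)×C(12,2)=528
  2M,1W: C(8,2)×C(12,1)=336
  3M,0W: C(8,3)×C(12,0)=56
Total = 920

920


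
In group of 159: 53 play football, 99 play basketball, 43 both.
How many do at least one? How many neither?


|A∪B| = 53+99-43 = 109
Neither = 159-109 = 50

At least one: 109; Neither: 50


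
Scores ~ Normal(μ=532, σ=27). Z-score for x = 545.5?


z = (x - μ)/σ = (545.5 - 532)/27 = 0.5

z = 0.5


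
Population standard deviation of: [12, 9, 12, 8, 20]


Mean = 61/5
  (12-61/5)²=1/25
  (9-61/5)²=256/25
  (12-61/5)²=1/25
  (8-61/5)²=441/25
  (20-61/5)²=1521/25
Σ(x-μ)² = 444/5
σ² = (444/5)/5 = 444/25

σ = √(444/25) ≈ 4.2143


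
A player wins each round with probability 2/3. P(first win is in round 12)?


Geometric: P(X=12) = (1-p)^(k-1)×p = (1/3)^11×2/3 = 2/531441

P(X=12) = 2/531441 ≈ 0.00%


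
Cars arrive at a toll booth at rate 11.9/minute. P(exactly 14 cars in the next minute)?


Poisson(λ=11.9): P(X=14) = e^(-λ)×λ^k/k!
= e^(-11.9) × 11.9^14 / 14!
≈ 6.790404807e-06 × 1.14197726929e+15 / 87178291200 ≈ 0.088950

P(X=14) ≈ 0.088950 ≈ 8.89%


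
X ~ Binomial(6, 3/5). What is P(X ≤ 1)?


P(X ≤ 1) = Σ P(X=i) for i=0..1
P(X=0) = 64/15625
P(X=1) = 576/15625
Sum = 128/3125

P(X ≤ 1) = 128/3125 ≈ 4.10%


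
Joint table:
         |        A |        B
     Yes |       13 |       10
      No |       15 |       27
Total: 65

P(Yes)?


P(Yes) = (13+10)/65 = 23/65

P(Yes) = 23/65 ≈ 35.38%


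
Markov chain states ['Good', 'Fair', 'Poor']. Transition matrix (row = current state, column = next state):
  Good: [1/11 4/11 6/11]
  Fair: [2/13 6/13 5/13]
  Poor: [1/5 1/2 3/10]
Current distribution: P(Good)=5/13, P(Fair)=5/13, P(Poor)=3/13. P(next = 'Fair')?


P(next=Fair) = Σᵢ P(now=i)×P(i→Fair)
= 5/13×4/11 + 5/13×6/13 + 3/13×1/2
= 20/143 + 30/169 + 3/26 = 1609/3718

P = 1609/3718 ≈ 0.4328


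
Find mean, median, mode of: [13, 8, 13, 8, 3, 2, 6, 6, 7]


Sorted: [2, 3, 6, 6, 7, 8, 8, 13, 13]
Mean = 66/9 = 22/3
Median = 7
Freq: {13: 2, 8: 2, 3: 1, 2: 1, 6: 2, 7: 1}
Mode: [6, 8, 13]

Mean=22/3, Median=7, Mode=[6, 8, 13]


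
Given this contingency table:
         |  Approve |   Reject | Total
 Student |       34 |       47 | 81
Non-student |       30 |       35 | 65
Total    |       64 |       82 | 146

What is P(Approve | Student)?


P(Approve | Student) = 34/(34+47) = 34/81

P(Approve|Student) = 34/81 ≈ 41.98%


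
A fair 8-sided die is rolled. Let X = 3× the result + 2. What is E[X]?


E[die] = (1+8)/2 = 9/2
E[X] = 3×9/2 + 2 = 31/2

E[X] = 31/2


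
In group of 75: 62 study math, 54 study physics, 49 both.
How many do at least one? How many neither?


|A∪B| = 62+54-49 = 67
Neither = 75-67 = 8

At least one: 67; Neither: 8


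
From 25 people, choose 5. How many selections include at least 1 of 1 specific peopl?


Complement: C(25,5) - C(24,5) = 53130 - 42504 = 10626

10626


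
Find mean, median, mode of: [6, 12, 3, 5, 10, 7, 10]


Sorted: [3, 5, 6, 7, 10, 10, 12]
Mean = 53/7
Median = 7
Freq: {6: 1, 12: 1, 3: 1, 5: 1, 10: 2, 7: 1}
Mode: [10]

Mean=53/7, Median=7, Mode=10


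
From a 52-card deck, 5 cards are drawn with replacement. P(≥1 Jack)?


P(not a Jack) = 48/52 = 12/13
P(none in 5 draws) = (12/13)^5 = 248832/371293
P(≥1 Jack) = 1 - 248832/371293 = 122461/371293

P = 122461/371293 ≈ 32.98%


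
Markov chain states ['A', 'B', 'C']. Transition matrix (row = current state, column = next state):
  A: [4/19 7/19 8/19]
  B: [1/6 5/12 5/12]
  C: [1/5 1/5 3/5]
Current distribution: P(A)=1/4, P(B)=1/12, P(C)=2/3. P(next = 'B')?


P(next=B) = Σᵢ P(now=i)×P(i→B)
= 1/4×7/19 + 1/12×5/12 + 2/3×1/5
= 7/76 + 5/144 + 2/15 = 3559/13680

P = 3559/13680 ≈ 0.2602


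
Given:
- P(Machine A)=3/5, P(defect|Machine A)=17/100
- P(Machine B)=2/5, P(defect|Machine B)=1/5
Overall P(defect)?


P(B) = Σ P(B|Aᵢ)×P(Aᵢ)
  17/100×3/5 = 51/500
  1/5×2/5 = 2/25
Sum = 91/500

P(defect) = 91/500 ≈ 18.20%


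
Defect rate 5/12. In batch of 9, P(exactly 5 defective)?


Binomial: P(X=5) = C(9,5)×p^5×(1-p)^4
= 126 × 3125/248832 × 2401/20736 = 52521875/286654464

P(X=5) = 52521875/286654464 ≈ 18.32%


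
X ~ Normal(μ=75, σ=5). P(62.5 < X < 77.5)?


z₁=(62.5-75)/5=-2.5, z₂=(77.5-75)/5=0.5
P = Φ(0.5) - Φ(-2.5) = 0.691462 - 0.006210 = 0.685252 ≈ 0.6853

P(62.5 < X < 77.5) ≈ 0.6853


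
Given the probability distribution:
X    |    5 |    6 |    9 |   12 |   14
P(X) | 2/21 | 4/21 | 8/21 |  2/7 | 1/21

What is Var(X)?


E[X] = 64/7
E[X²] = 634/7
Var(X) = E[X²] - (E[X])² = 634/7 - 4096/49 = 342/49

Var(X) = 342/49 ≈ 6.9796


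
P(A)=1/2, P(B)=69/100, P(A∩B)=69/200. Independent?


P(A)×P(B) = 69/200
P(A∩B) = 69/200
Equal ✓ → Independent

Yes, independent


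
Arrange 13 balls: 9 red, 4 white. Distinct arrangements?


13!/(9!×4!) = 715

715


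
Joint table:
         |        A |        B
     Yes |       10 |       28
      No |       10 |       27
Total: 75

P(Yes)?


P(Yes) = (10+28)/75 = 38/75

P(Yes) = 38/75 ≈ 50.67%


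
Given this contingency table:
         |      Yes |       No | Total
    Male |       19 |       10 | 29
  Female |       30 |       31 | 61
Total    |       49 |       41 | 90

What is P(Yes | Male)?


P(Yes | Male) = 19/(19+10) = 19/29

P(Yes|Male) = 19/29 ≈ 65.52%


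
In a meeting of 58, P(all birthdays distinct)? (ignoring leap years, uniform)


P(all different) = Π(365-i)/365 for i=0..57
= (365/365)×(364/365)×...×(308/365)
= 0.008335

P ≈ 0.0083 ≈ 0.83%


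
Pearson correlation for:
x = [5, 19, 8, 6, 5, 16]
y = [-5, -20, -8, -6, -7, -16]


n=6, Σx=59, Σy=-62, Σxy=-796, Σx²=767, Σy²=830
r = (6×(-796) - 59×(-62))/√((6×767 - 59²)(6×830 - (-62)²))
= -1118/√(1121×1136) = -1118/√1273456 ≈ -1118/1128.4751 ≈ -0.9907

r ≈ -0.9907


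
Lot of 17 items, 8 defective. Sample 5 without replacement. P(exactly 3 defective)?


Hypergeometric: C(8,3)×C(9,2)/C(17,5)
= 56×36/6188 = 72/221

P(X=3) = 72/221 ≈ 32.58%


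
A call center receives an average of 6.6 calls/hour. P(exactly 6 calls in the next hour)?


Poisson(λ=6.6): P(X=6) = e^(-λ)×λ^k/k!
= e^(-6.6) × 6.6^6 / 6!
≈ 0.001360368038 × 82653.950016 / 720 ≈ 0.156166

P(X=6) ≈ 0.156166 ≈ 15.62%


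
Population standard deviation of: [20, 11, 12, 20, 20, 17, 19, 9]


Mean = 128/8 = 16
  (20-16)²=16
  (11-16)²=25
  (12-16)²=16
  (20-16)²=16
  (20-16)²=16
  (17-16)²=1
  (19-16)²=9
  (9-16)²=49
Σ(x-μ)² = 148
σ² = 148/8 = 37/2

σ = √(37/2) ≈ 4.3012


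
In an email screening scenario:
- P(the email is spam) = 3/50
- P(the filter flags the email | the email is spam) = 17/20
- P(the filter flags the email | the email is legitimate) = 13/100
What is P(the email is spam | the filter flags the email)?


Using Bayes' theorem:
P(A|B) = P(B|A)·P(A) / P(B)

P(the filter flags the email) = 17/20 × 3/50 + 13/100 × 47/50
= 51/1000 + 611/5000 = 433/2500

P(the email is spam|the filter flags the email) = (51/1000) / (433/2500) = 255/866

P(the email is spam|the filter flags the email) = 255/866 ≈ 29.45%


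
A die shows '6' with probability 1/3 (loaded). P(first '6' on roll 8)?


Geometric: P(X=8) = (1-p)^(k-1)×p = (2/3)^7×1/3 = 128/6561

P(X=8) = 128/6561 ≈ 1.95%


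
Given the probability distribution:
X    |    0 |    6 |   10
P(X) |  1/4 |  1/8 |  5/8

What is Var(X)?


E[X] = 7
E[X²] = 67
Var(X) = E[X²] - (E[X])² = 67 - 49 = 18

Var(X) = 18 ≈ 18.0000


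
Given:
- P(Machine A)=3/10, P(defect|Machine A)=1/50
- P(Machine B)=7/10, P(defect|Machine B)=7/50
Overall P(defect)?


P(B) = Σ P(B|Aᵢ)×P(Aᵢ)
  1/50×3/10 = 3/500
  7/50×7/10 = 49/500
Sum = 13/125

P(defect) = 13/125 ≈ 10.40%


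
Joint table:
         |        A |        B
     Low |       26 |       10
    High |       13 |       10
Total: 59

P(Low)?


P(Low) = (26+10)/59 = 36/59

P(Low) = 36/59 ≈ 61.02%


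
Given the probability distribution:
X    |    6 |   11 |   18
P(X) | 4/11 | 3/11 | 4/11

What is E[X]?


E[X] = Σ x·P(X=x)
= (6)×(4/11) + (11)×(3/11) + (18)×(4/11)
= 129/11

E[X] = 129/11


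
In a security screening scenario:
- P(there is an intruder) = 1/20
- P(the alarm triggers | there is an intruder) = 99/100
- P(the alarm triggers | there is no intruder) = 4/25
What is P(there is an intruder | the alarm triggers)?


Using Bayes' theorem:
P(A|B) = P(B|A)·P(A) / P(B)

P(the alarm triggers) = 99/100 × 1/20 + 4/25 × 19/20
= 99/2000 + 19/125 = 403/2000

P(there is an intruder|the alarm triggers) = (99/2000) / (403/2000) = 99/403

P(there is an intruder|the alarm triggers) = 99/403 ≈ 24.57%


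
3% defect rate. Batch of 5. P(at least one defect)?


P(all good) = (97/100)^5 = 8587340257/10000000000
P(≥1 defect) = 1412659743/10000000000

P = 1412659743/10000000000 ≈ 14.13%


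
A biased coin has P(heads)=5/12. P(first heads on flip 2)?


Geometric: P(X=2) = (1-p)^(k-1)×p = (7/12)^1×5/12 = 35/144

P(X=2) = 35/144 ≈ 24.31%


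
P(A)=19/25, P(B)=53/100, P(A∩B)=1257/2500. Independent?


P(A)×P(B) = 1007/2500
P(A∩B) = 1257/2500
Not equal → NOT independent

No, not independent


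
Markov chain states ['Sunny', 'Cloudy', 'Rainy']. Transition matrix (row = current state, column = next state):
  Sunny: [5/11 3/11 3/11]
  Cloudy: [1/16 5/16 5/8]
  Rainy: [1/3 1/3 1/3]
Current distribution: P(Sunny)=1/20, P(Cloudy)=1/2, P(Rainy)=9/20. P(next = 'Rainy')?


P(next=Rainy) = Σᵢ P(now=i)×P(i→Rainy)
= 1/20×3/11 + 1/2×5/8 + 9/20×1/3
= 3/220 + 5/16 + 3/20 = 419/880

P = 419/880 ≈ 0.4761


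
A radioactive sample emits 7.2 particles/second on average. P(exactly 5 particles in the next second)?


Poisson(λ=7.2): P(X=5) = e^(-λ)×λ^k/k!
= e^(-7.2) × 7.2^5 / 5!
≈ 0.0007465858084 × 19349.17632 / 120 ≈ 0.120382

P(X=5) ≈ 0.120382 ≈ 12.04%


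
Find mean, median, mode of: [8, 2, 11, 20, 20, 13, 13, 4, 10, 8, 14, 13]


Sorted: [2, 4, 8, 8, 10, 11, 13, 13, 13, 14, 20, 20]
Mean = 136/12 = 34/3
Median = 12
Freq: {8: 2, 2: 1, 11: 1, 20: 2, 13: 3, 4: 1, 10: 1, 14: 1}
Mode: [13]

Mean=34/3, Median=12, Mode=13


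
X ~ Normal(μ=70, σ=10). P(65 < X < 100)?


z₁=(65-70)/10=-0.5, z₂=(100-70)/10=3.0
P = Φ(3.0) - Φ(-0.5) = 0.998650 - 0.308538 = 0.690112 ≈ 0.6901

P(65 < X < 100) ≈ 0.6901


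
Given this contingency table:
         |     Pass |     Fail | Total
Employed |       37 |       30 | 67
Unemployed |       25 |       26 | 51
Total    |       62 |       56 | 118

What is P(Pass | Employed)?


P(Pass | Employed) = 37/(37+30) = 37/67

P(Pass|Employed) = 37/67 ≈ 55.22%


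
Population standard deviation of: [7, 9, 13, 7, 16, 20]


Mean = 72/6 = 12
  (7-12)²=25
  (9-12)²=9
  (13-12)²=1
  (7-12)²=25
  (16-12)²=16
  (20-12)²=64
Σ(x-μ)² = 140
σ² = 140/6 = 70/3

σ = √(70/3) ≈ 4.8305


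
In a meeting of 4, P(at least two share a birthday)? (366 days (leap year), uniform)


P(all different) = Π(366-i)/366 for i=0..3
= 0.983689
P(match) = 1 - 0.983689 = 0.016311

P ≈ 0.0163 ≈ 1.63%


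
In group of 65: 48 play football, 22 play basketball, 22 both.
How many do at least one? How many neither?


|A∪B| = 48+22-22 = 48
Neither = 65-48 = 17

At least one: 48; Neither: 17


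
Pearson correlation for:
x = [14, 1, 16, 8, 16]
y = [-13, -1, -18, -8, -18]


n=5, Σx=55, Σy=-58, Σxy=-823, Σx²=773, Σy²=882
r = (5×(-823) - 55×(-58))/√((5×773 - 55²)(5×882 - (-58)²))
= -925/√(840×1046) = -925/√878640 ≈ -925/937.3580 ≈ -0.9868

r ≈ -0.9868


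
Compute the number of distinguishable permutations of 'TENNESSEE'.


Letters: 9, freq: {'T': 1, 'E': 4, 'N': 2, 'S': 2}
9!/(1!×4!×2!×2!) = 362880/96 = 3780

3780


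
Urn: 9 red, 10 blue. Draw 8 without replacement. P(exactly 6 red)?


Hypergeometric: C(9,6)×C(10,2)/C(19,8)
= 84×45/75582 = 210/4199

P(X=6) = 210/4199 ≈ 5.00%


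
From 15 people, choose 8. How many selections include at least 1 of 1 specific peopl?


Complement: C(15,8) - C(14,8) = 6435 - 3003 = 3432

3432


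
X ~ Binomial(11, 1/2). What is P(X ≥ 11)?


P(X ≥ 11) = Σ P(X=i) for i=11..11
P(X=11) = 1/2048
Sum = 1/2048

P(X ≥ 11) = 1/2048 ≈ 0.05%


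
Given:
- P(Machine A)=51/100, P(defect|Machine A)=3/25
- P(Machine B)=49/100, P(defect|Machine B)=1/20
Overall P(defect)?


P(B) = Σ P(B|Aᵢ)×P(Aᵢ)
  3/25×51/100 = 153/2500
  1/20×49/100 = 49/2000
Sum = 857/10000

P(defect) = 857/10000 ≈ 8.57%


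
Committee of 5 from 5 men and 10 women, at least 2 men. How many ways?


Count by #men:
  2M,3W: C(5,2)×C(10,3)=1200
  3M,2W: C(5,3)×C(10,2)=450
  4M,1W: C(5,4)×C(10,1)=50
  5M,0W: C(5,5)×C(10,0)=1
Total = 1701

1701


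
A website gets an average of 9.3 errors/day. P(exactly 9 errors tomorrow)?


Poisson(λ=9.3): P(X=9) = e^(-λ)×λ^k/k!
= e^(-9.3) × 9.3^9 / 9!
≈ 9.142423148e-05 × 520411082.988 / 362880 ≈ 0.131113

P(X=9) ≈ 0.131113 ≈ 13.11%


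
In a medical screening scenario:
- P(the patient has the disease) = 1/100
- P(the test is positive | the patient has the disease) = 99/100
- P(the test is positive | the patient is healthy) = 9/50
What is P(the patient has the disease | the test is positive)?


Using Bayes' theorem:
P(A|B) = P(B|A)·P(A) / P(B)

P(the test is positive) = 99/100 × 1/100 + 9/50 × 99/100
= 99/10000 + 891/5000 = 1881/10000

P(the patient has the disease|the test is positive) = (99/10000) / (1881/10000) = 1/19

P(the patient has the disease|the test is positive) = 1/19 ≈ 5.26%


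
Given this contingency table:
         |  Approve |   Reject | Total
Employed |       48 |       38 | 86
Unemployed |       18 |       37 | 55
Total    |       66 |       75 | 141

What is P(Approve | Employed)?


P(Approve | Employed) = 48/(48+38) = 48/86 = 24/43

P(Approve|Employed) = 24/43 ≈ 55.81%


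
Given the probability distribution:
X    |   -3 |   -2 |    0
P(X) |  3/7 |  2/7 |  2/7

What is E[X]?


E[X] = Σ x·P(X=x)
= (-3)×(3/7) + (-2)×(2/7) + (0)×(2/7)
= -13/7

E[X] = -13/7


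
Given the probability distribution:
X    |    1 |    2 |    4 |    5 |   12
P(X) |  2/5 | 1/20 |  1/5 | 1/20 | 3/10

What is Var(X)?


E[X] = 103/20
E[X²] = 193/4
Var(X) = E[X²] - (E[X])² = 193/4 - 10609/400 = 8691/400

Var(X) = 8691/400 ≈ 21.7275


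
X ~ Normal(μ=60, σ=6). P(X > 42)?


z = (42-60)/6 = -3.0
P(X > 42) = 1 - P(Z ≤ -3.0) = 1 - 0.0013 = 0.9987

P(X > 42) ≈ 0.9987


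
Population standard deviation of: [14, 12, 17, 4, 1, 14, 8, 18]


Mean = 88/8 = 11
  (14-11)²=9
  (12-11)²=1
  (17-11)²=36
  (4-11)²=49
  (1-11)²=100
  (14-11)²=9
  (8-11)²=9
  (18-11)²=49
Σ(x-μ)² = 262
σ² = 262/8 = 131/4

σ = √(131/4) ≈ 5.7228


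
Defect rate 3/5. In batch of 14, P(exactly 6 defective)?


Binomial: P(X=6) = C(14,6)×p^6×(1-p)^8
= 3003 × 729/15625 × 256/390625 = 560431872/6103515625

P(X=6) = 560431872/6103515625 ≈ 9.18%


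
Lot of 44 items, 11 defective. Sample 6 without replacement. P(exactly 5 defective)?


Hypergeometric: C(11,5)×C(33,1)/C(44,6)
= 462×33/7059052 = 99/45838

P(X=5) = 99/45838 ≈ 0.22%


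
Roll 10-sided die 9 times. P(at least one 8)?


P(no 8)^9 = (9/10)^9 = 387420489/1000000000
P(≥1) = 1 - 387420489/1000000000 = 612579511/1000000000

P = 612579511/1000000000 ≈ 61.26%


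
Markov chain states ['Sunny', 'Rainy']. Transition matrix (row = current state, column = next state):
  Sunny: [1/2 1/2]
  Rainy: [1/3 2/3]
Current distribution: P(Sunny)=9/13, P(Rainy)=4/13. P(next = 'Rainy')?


P(next=Rainy) = Σᵢ P(now=i)×P(i→Rainy)
= 9/13×1/2 + 4/13×2/3
= 9/26 + 8/39 = 43/78

P = 43/78 ≈ 0.5513


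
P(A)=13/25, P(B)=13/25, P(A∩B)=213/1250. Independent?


P(A)×P(B) = 169/625
P(A∩B) = 213/1250
Not equal → NOT independent

No, not independent


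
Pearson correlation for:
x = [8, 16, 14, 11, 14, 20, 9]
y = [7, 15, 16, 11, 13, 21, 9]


n=7, Σx=92, Σy=92, Σxy=1324, Σx²=1314, Σy²=1342
r = (7×1324 - 92×92)/√((7×1314 - 92²)(7×1342 - 92²))
= 804/√(734×930) = 804/√682620 ≈ 804/826.2082 ≈ 0.9731

r ≈ 0.9731


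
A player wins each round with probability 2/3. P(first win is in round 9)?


Geometric: P(X=9) = (1-p)^(k-1)×p = (1/3)^8×2/3 = 2/19683

P(X=9) = 2/19683 ≈ 0.01%


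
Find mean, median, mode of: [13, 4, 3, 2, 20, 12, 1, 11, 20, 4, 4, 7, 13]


Sorted: [1, 2, 3, 4, 4, 4, 7, 11, 12, 13, 13, 20, 20]
Mean = 114/13
Median = 7
Freq: {13: 2, 4: 3, 3: 1, 2: 1, 20: 2, 12: 1, 1: 1, 11: 1, 7: 1}
Mode: [4]

Mean=114/13, Median=7, Mode=4


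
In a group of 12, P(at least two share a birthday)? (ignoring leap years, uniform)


P(all different) = Π(365-i)/365 for i=0..11
= 0.832975
P(match) = 1 - 0.832975 = 0.167025

P ≈ 0.1670 ≈ 16.70%


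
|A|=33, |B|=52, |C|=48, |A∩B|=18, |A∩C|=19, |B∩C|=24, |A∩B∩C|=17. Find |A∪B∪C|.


|A∪B∪C| = 33+52+48-18-19-24+17 = 89

|A∪B∪C| = 89


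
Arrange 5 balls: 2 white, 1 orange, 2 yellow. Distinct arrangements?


5!/(2!×1!×2!) = 30

30


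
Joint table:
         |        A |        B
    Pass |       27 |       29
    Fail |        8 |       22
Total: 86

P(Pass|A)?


P(Pass|A) = 27/(27+8) = 27/35

P = 27/35 ≈ 77.14%


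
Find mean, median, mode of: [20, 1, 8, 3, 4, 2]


Sorted: [1, 2, 3, 4, 8, 20]
Mean = 38/6 = 19/3
Median = 7/2
Freq: {20: 1, 1: 1, 8: 1, 3: 1, 4: 1, 2: 1}
Mode: No mode

Mean=19/3, Median=7/2, Mode=No mode


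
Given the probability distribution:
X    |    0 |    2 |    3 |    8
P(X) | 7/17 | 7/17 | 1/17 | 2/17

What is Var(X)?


E[X] = 33/17
E[X²] = 165/17
Var(X) = E[X²] - (E[X])² = 165/17 - 1089/289 = 1716/289

Var(X) = 1716/289 ≈ 5.9377


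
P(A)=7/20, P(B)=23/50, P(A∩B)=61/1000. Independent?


P(A)×P(B) = 161/1000
P(A∩B) = 61/1000
Not equal → NOT independent

No, not independent


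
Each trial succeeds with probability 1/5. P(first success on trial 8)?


Geometric: P(X=8) = (1-p)^(k-1)×p = (4/5)^7×1/5 = 16384/390625

P(X=8) = 16384/390625 ≈ 4.19%


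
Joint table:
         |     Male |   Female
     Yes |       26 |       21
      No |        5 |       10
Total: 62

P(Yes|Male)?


P(Yes|Male) = 26/(26+5) = 26/31

P = 26/31 ≈ 83.87%


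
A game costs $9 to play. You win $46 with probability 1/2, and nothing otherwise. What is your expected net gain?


E[gain] = (46-9)×1/2 + (-9)×1/2
= 37/2 - 9/2 = 14

Expected net gain = $14 ≈ $14.00


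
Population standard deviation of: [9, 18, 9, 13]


Mean = 49/4
  (9-49/4)²=169/16
  (18-49/4)²=529/16
  (9-49/4)²=169/16
  (13-49/4)²=9/16
Σ(x-μ)² = 219/4
σ² = (219/4)/4 = 219/16

σ = √(219/16) ≈ 3.6997


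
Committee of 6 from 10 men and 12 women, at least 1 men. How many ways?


Count by #men:
  1M,5W: C(10,1)×C(12,5)=7920
  2M,4W: C(10,2)×C(12,4)=22275
  3M,3W: C(10,3)×C(12,3)=26400
  4M,2W: C(10,4)×C(12,2)=13860
  5M,1W: C(10,5)×C(12,1)=3024
  6M,0W: C(10,6)×C(12,0)=210
Total = 73689

73689


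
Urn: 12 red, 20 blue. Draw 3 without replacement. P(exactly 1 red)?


Hypergeometric: C(12,1)×C(20,2)/C(32,3)
= 12×190/4960 = 57/124

P(X=1) = 57/124 ≈ 45.97%


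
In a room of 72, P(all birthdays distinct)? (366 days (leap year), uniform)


P(all different) = Π(366-i)/366 for i=0..71
= (366/366)×(365/366)×...×(295/366)
= 0.000559

P ≈ 0.0006 ≈ 0.06%


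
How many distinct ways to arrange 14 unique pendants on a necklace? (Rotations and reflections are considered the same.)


Free circular arrangements: rotations and reflections both identified.
(n-1)!/2 = 13!/2 = 6227020800/2 = 3113510400

3113510400


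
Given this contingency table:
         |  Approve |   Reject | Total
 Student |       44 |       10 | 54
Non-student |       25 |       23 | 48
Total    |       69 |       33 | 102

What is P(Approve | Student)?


P(Approve | Student) = 44/(44+10) = 44/54 = 22/27

P(Approve|Student) = 22/27 ≈ 81.48%
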